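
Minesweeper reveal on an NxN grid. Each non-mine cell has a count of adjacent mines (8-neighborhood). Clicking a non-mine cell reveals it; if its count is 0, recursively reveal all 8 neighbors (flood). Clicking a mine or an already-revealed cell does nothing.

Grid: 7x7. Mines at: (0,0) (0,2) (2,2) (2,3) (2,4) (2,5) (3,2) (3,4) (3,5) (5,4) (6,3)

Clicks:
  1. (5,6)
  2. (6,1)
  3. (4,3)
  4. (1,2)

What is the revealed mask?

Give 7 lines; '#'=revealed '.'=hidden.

Click 1 (5,6) count=0: revealed 6 new [(4,5) (4,6) (5,5) (5,6) (6,5) (6,6)] -> total=6
Click 2 (6,1) count=0: revealed 15 new [(1,0) (1,1) (2,0) (2,1) (3,0) (3,1) (4,0) (4,1) (4,2) (5,0) (5,1) (5,2) (6,0) (6,1) (6,2)] -> total=21
Click 3 (4,3) count=3: revealed 1 new [(4,3)] -> total=22
Click 4 (1,2) count=3: revealed 1 new [(1,2)] -> total=23

Answer: .......
###....
##.....
##.....
####.##
###..##
###..##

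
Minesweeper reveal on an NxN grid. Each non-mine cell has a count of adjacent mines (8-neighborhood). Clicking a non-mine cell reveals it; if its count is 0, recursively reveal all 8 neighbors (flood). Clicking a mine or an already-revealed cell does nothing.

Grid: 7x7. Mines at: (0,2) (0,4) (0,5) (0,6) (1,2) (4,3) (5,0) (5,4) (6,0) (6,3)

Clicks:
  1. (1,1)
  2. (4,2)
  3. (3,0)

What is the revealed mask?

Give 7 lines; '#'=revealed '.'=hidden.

Answer: ##.....
##.....
###....
###....
###....
.......
.......

Derivation:
Click 1 (1,1) count=2: revealed 1 new [(1,1)] -> total=1
Click 2 (4,2) count=1: revealed 1 new [(4,2)] -> total=2
Click 3 (3,0) count=0: revealed 11 new [(0,0) (0,1) (1,0) (2,0) (2,1) (2,2) (3,0) (3,1) (3,2) (4,0) (4,1)] -> total=13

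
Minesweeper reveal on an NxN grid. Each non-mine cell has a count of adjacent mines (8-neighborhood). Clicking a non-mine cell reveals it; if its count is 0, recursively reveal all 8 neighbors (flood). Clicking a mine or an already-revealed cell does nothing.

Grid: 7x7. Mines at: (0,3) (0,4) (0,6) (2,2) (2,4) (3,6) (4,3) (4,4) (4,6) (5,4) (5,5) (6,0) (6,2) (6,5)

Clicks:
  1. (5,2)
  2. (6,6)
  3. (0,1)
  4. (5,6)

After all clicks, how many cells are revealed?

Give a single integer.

Answer: 19

Derivation:
Click 1 (5,2) count=2: revealed 1 new [(5,2)] -> total=1
Click 2 (6,6) count=2: revealed 1 new [(6,6)] -> total=2
Click 3 (0,1) count=0: revealed 16 new [(0,0) (0,1) (0,2) (1,0) (1,1) (1,2) (2,0) (2,1) (3,0) (3,1) (3,2) (4,0) (4,1) (4,2) (5,0) (5,1)] -> total=18
Click 4 (5,6) count=3: revealed 1 new [(5,6)] -> total=19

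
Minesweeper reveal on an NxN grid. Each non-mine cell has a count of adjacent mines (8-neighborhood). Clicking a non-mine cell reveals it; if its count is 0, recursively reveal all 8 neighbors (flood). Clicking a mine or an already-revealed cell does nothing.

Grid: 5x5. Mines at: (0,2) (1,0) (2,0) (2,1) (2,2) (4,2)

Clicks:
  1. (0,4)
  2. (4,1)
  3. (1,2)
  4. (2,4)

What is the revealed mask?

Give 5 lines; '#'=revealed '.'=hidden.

Answer: ...##
..###
...##
...##
.#.##

Derivation:
Click 1 (0,4) count=0: revealed 10 new [(0,3) (0,4) (1,3) (1,4) (2,3) (2,4) (3,3) (3,4) (4,3) (4,4)] -> total=10
Click 2 (4,1) count=1: revealed 1 new [(4,1)] -> total=11
Click 3 (1,2) count=3: revealed 1 new [(1,2)] -> total=12
Click 4 (2,4) count=0: revealed 0 new [(none)] -> total=12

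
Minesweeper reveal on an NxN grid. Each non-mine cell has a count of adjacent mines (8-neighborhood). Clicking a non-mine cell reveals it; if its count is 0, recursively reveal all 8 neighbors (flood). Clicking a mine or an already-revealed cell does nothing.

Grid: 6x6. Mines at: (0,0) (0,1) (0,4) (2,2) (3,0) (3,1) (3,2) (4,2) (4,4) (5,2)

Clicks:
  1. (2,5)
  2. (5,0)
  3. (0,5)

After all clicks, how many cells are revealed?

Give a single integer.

Click 1 (2,5) count=0: revealed 9 new [(1,3) (1,4) (1,5) (2,3) (2,4) (2,5) (3,3) (3,4) (3,5)] -> total=9
Click 2 (5,0) count=0: revealed 4 new [(4,0) (4,1) (5,0) (5,1)] -> total=13
Click 3 (0,5) count=1: revealed 1 new [(0,5)] -> total=14

Answer: 14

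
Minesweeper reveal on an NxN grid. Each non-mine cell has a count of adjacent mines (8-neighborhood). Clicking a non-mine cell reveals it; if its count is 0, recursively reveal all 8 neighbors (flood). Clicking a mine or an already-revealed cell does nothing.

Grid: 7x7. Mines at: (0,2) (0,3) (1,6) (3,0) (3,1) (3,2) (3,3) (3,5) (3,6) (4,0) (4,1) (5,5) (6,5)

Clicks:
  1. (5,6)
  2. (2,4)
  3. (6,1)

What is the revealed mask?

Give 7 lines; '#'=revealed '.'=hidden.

Click 1 (5,6) count=2: revealed 1 new [(5,6)] -> total=1
Click 2 (2,4) count=2: revealed 1 new [(2,4)] -> total=2
Click 3 (6,1) count=0: revealed 13 new [(4,2) (4,3) (4,4) (5,0) (5,1) (5,2) (5,3) (5,4) (6,0) (6,1) (6,2) (6,3) (6,4)] -> total=15

Answer: .......
.......
....#..
.......
..###..
#####.#
#####..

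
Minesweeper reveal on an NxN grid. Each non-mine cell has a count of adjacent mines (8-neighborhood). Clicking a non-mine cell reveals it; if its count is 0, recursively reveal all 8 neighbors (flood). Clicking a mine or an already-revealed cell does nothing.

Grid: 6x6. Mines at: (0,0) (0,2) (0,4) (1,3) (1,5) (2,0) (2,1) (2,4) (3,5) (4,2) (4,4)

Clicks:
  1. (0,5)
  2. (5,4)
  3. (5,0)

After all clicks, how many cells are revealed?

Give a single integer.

Click 1 (0,5) count=2: revealed 1 new [(0,5)] -> total=1
Click 2 (5,4) count=1: revealed 1 new [(5,4)] -> total=2
Click 3 (5,0) count=0: revealed 6 new [(3,0) (3,1) (4,0) (4,1) (5,0) (5,1)] -> total=8

Answer: 8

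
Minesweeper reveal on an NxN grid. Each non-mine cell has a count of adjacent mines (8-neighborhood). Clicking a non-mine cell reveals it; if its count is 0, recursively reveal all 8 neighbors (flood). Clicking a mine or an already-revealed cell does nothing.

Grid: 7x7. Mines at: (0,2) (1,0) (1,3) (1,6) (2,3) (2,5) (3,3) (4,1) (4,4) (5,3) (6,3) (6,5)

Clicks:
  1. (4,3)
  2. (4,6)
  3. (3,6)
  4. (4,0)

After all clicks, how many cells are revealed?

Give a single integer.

Answer: 8

Derivation:
Click 1 (4,3) count=3: revealed 1 new [(4,3)] -> total=1
Click 2 (4,6) count=0: revealed 6 new [(3,5) (3,6) (4,5) (4,6) (5,5) (5,6)] -> total=7
Click 3 (3,6) count=1: revealed 0 new [(none)] -> total=7
Click 4 (4,0) count=1: revealed 1 new [(4,0)] -> total=8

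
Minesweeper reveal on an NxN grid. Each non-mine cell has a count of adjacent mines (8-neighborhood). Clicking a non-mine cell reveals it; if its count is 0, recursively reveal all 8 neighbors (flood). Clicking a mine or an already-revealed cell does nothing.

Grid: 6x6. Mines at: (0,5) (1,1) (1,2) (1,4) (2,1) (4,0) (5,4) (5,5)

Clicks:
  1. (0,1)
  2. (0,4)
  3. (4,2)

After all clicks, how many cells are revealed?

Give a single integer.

Click 1 (0,1) count=2: revealed 1 new [(0,1)] -> total=1
Click 2 (0,4) count=2: revealed 1 new [(0,4)] -> total=2
Click 3 (4,2) count=0: revealed 17 new [(2,2) (2,3) (2,4) (2,5) (3,1) (3,2) (3,3) (3,4) (3,5) (4,1) (4,2) (4,3) (4,4) (4,5) (5,1) (5,2) (5,3)] -> total=19

Answer: 19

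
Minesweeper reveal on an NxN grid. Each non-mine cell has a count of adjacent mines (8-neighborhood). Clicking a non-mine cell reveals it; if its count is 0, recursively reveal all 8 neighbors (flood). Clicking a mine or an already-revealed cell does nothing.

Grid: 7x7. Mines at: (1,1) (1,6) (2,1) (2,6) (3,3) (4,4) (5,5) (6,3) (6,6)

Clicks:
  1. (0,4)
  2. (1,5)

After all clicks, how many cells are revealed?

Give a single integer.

Click 1 (0,4) count=0: revealed 12 new [(0,2) (0,3) (0,4) (0,5) (1,2) (1,3) (1,4) (1,5) (2,2) (2,3) (2,4) (2,5)] -> total=12
Click 2 (1,5) count=2: revealed 0 new [(none)] -> total=12

Answer: 12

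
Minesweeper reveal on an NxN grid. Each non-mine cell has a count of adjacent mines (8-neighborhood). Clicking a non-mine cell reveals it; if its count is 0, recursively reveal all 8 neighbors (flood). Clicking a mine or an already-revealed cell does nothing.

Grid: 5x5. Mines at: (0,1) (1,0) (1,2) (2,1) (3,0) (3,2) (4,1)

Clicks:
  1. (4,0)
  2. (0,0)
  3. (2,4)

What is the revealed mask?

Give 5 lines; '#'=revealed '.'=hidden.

Answer: #..##
...##
...##
...##
#..##

Derivation:
Click 1 (4,0) count=2: revealed 1 new [(4,0)] -> total=1
Click 2 (0,0) count=2: revealed 1 new [(0,0)] -> total=2
Click 3 (2,4) count=0: revealed 10 new [(0,3) (0,4) (1,3) (1,4) (2,3) (2,4) (3,3) (3,4) (4,3) (4,4)] -> total=12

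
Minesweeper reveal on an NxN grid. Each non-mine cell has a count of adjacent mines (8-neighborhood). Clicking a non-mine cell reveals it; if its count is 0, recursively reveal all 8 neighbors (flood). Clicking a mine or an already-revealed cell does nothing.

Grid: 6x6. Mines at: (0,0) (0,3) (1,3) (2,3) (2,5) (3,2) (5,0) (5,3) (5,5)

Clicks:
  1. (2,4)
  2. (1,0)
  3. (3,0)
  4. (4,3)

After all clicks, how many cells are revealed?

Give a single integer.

Click 1 (2,4) count=3: revealed 1 new [(2,4)] -> total=1
Click 2 (1,0) count=1: revealed 1 new [(1,0)] -> total=2
Click 3 (3,0) count=0: revealed 7 new [(1,1) (2,0) (2,1) (3,0) (3,1) (4,0) (4,1)] -> total=9
Click 4 (4,3) count=2: revealed 1 new [(4,3)] -> total=10

Answer: 10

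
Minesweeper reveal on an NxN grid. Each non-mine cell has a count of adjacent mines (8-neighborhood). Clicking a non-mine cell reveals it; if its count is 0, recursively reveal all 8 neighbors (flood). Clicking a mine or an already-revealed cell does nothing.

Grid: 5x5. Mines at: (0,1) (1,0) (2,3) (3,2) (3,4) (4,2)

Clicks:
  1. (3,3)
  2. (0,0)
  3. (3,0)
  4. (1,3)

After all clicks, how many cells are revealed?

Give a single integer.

Click 1 (3,3) count=4: revealed 1 new [(3,3)] -> total=1
Click 2 (0,0) count=2: revealed 1 new [(0,0)] -> total=2
Click 3 (3,0) count=0: revealed 6 new [(2,0) (2,1) (3,0) (3,1) (4,0) (4,1)] -> total=8
Click 4 (1,3) count=1: revealed 1 new [(1,3)] -> total=9

Answer: 9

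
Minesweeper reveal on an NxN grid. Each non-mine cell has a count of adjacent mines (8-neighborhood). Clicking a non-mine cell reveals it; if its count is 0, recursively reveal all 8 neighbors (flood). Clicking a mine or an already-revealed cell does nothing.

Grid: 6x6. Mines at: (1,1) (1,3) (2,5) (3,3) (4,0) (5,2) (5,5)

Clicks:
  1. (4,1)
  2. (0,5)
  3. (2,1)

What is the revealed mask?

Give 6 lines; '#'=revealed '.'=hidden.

Click 1 (4,1) count=2: revealed 1 new [(4,1)] -> total=1
Click 2 (0,5) count=0: revealed 4 new [(0,4) (0,5) (1,4) (1,5)] -> total=5
Click 3 (2,1) count=1: revealed 1 new [(2,1)] -> total=6

Answer: ....##
....##
.#....
......
.#....
......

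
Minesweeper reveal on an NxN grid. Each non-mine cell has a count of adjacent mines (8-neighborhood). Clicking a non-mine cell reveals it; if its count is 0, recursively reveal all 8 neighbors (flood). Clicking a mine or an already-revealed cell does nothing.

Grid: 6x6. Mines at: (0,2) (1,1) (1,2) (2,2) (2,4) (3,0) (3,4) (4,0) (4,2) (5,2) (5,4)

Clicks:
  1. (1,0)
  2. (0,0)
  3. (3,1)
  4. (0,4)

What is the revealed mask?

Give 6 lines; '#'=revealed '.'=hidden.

Click 1 (1,0) count=1: revealed 1 new [(1,0)] -> total=1
Click 2 (0,0) count=1: revealed 1 new [(0,0)] -> total=2
Click 3 (3,1) count=4: revealed 1 new [(3,1)] -> total=3
Click 4 (0,4) count=0: revealed 6 new [(0,3) (0,4) (0,5) (1,3) (1,4) (1,5)] -> total=9

Answer: #..###
#..###
......
.#....
......
......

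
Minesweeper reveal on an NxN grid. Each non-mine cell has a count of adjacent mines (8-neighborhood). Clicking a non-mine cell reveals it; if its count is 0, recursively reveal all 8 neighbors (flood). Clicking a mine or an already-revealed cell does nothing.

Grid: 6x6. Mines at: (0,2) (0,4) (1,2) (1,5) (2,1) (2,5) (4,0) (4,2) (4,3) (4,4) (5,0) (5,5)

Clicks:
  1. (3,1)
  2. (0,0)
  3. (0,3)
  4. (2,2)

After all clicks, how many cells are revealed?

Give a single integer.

Answer: 7

Derivation:
Click 1 (3,1) count=3: revealed 1 new [(3,1)] -> total=1
Click 2 (0,0) count=0: revealed 4 new [(0,0) (0,1) (1,0) (1,1)] -> total=5
Click 3 (0,3) count=3: revealed 1 new [(0,3)] -> total=6
Click 4 (2,2) count=2: revealed 1 new [(2,2)] -> total=7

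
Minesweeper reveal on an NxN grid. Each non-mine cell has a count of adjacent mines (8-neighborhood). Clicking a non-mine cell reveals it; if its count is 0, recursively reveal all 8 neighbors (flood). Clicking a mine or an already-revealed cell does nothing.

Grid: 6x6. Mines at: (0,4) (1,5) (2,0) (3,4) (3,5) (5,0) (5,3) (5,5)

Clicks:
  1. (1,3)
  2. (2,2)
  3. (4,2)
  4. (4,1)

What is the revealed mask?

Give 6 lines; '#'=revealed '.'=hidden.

Click 1 (1,3) count=1: revealed 1 new [(1,3)] -> total=1
Click 2 (2,2) count=0: revealed 16 new [(0,0) (0,1) (0,2) (0,3) (1,0) (1,1) (1,2) (2,1) (2,2) (2,3) (3,1) (3,2) (3,3) (4,1) (4,2) (4,3)] -> total=17
Click 3 (4,2) count=1: revealed 0 new [(none)] -> total=17
Click 4 (4,1) count=1: revealed 0 new [(none)] -> total=17

Answer: ####..
####..
.###..
.###..
.###..
......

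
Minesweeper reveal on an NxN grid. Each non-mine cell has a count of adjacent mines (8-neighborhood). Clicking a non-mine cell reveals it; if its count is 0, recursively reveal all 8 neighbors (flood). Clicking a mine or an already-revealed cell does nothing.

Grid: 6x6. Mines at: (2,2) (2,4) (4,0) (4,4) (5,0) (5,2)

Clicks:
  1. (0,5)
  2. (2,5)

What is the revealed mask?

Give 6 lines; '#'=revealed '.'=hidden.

Click 1 (0,5) count=0: revealed 16 new [(0,0) (0,1) (0,2) (0,3) (0,4) (0,5) (1,0) (1,1) (1,2) (1,3) (1,4) (1,5) (2,0) (2,1) (3,0) (3,1)] -> total=16
Click 2 (2,5) count=1: revealed 1 new [(2,5)] -> total=17

Answer: ######
######
##...#
##....
......
......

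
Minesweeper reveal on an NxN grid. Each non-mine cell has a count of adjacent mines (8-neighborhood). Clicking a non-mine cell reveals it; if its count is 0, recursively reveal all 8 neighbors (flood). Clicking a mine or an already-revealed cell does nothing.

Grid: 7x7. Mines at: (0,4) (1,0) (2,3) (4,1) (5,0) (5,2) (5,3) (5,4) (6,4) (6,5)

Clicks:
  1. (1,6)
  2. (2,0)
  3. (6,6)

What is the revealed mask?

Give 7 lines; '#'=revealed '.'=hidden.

Click 1 (1,6) count=0: revealed 16 new [(0,5) (0,6) (1,4) (1,5) (1,6) (2,4) (2,5) (2,6) (3,4) (3,5) (3,6) (4,4) (4,5) (4,6) (5,5) (5,6)] -> total=16
Click 2 (2,0) count=1: revealed 1 new [(2,0)] -> total=17
Click 3 (6,6) count=1: revealed 1 new [(6,6)] -> total=18

Answer: .....##
....###
#...###
....###
....###
.....##
......#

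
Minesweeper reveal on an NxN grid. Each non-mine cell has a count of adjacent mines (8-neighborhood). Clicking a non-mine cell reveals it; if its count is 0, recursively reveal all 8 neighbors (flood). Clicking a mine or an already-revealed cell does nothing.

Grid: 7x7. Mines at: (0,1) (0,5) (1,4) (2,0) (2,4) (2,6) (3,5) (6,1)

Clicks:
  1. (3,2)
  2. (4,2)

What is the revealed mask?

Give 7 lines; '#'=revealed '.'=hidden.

Answer: .......
.###...
.###...
#####..
#######
#######
..#####

Derivation:
Click 1 (3,2) count=0: revealed 30 new [(1,1) (1,2) (1,3) (2,1) (2,2) (2,3) (3,0) (3,1) (3,2) (3,3) (3,4) (4,0) (4,1) (4,2) (4,3) (4,4) (4,5) (4,6) (5,0) (5,1) (5,2) (5,3) (5,4) (5,5) (5,6) (6,2) (6,3) (6,4) (6,5) (6,6)] -> total=30
Click 2 (4,2) count=0: revealed 0 new [(none)] -> total=30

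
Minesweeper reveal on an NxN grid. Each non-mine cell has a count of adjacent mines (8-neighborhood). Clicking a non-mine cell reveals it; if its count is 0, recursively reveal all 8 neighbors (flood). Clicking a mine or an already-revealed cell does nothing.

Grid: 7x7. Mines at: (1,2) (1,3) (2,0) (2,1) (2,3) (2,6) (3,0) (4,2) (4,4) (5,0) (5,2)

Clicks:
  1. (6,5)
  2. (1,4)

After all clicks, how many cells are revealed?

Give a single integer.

Answer: 13

Derivation:
Click 1 (6,5) count=0: revealed 12 new [(3,5) (3,6) (4,5) (4,6) (5,3) (5,4) (5,5) (5,6) (6,3) (6,4) (6,5) (6,6)] -> total=12
Click 2 (1,4) count=2: revealed 1 new [(1,4)] -> total=13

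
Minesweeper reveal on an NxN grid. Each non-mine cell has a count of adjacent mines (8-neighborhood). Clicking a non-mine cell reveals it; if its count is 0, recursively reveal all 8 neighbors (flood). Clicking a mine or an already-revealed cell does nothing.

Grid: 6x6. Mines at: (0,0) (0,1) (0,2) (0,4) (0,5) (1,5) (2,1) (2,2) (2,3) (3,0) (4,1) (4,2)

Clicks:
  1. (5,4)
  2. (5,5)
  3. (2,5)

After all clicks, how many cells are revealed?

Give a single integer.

Click 1 (5,4) count=0: revealed 11 new [(2,4) (2,5) (3,3) (3,4) (3,5) (4,3) (4,4) (4,5) (5,3) (5,4) (5,5)] -> total=11
Click 2 (5,5) count=0: revealed 0 new [(none)] -> total=11
Click 3 (2,5) count=1: revealed 0 new [(none)] -> total=11

Answer: 11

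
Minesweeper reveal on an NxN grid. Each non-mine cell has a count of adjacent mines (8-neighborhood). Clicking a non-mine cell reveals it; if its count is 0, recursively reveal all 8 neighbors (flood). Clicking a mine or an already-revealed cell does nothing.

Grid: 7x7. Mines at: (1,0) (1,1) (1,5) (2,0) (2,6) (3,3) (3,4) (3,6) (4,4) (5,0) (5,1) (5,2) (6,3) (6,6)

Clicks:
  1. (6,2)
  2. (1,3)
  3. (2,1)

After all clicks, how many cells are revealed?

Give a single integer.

Answer: 11

Derivation:
Click 1 (6,2) count=3: revealed 1 new [(6,2)] -> total=1
Click 2 (1,3) count=0: revealed 9 new [(0,2) (0,3) (0,4) (1,2) (1,3) (1,4) (2,2) (2,3) (2,4)] -> total=10
Click 3 (2,1) count=3: revealed 1 new [(2,1)] -> total=11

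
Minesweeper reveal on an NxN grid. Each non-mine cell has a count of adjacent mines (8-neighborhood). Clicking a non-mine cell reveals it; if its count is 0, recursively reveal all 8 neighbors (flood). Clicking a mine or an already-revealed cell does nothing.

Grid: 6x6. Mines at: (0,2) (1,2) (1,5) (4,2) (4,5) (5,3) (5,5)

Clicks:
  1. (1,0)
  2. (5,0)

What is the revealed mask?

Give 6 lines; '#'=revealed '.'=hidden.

Answer: ##....
##....
##....
##....
##....
##....

Derivation:
Click 1 (1,0) count=0: revealed 12 new [(0,0) (0,1) (1,0) (1,1) (2,0) (2,1) (3,0) (3,1) (4,0) (4,1) (5,0) (5,1)] -> total=12
Click 2 (5,0) count=0: revealed 0 new [(none)] -> total=12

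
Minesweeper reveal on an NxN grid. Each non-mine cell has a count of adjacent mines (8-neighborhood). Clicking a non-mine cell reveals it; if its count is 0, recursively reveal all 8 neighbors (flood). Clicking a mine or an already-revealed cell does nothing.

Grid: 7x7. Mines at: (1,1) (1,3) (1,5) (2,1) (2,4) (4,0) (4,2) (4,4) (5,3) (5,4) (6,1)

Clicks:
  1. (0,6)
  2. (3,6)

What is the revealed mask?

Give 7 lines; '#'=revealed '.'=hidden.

Answer: ......#
.......
.....##
.....##
.....##
.....##
.....##

Derivation:
Click 1 (0,6) count=1: revealed 1 new [(0,6)] -> total=1
Click 2 (3,6) count=0: revealed 10 new [(2,5) (2,6) (3,5) (3,6) (4,5) (4,6) (5,5) (5,6) (6,5) (6,6)] -> total=11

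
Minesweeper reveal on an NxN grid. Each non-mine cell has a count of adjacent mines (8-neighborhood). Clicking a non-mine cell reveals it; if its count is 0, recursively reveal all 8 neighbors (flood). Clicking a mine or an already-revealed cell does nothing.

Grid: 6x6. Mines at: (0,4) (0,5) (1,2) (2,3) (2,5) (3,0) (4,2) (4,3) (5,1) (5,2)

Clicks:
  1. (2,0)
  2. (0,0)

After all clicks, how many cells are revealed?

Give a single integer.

Answer: 6

Derivation:
Click 1 (2,0) count=1: revealed 1 new [(2,0)] -> total=1
Click 2 (0,0) count=0: revealed 5 new [(0,0) (0,1) (1,0) (1,1) (2,1)] -> total=6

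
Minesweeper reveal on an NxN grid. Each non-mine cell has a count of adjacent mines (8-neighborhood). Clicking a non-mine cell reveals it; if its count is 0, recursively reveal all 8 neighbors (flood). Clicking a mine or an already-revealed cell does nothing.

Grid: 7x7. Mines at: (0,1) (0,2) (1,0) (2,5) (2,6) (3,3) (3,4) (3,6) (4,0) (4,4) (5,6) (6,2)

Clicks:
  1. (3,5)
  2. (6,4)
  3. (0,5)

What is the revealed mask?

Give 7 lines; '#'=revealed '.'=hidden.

Answer: ...####
...####
.......
.....#.
.......
...###.
...###.

Derivation:
Click 1 (3,5) count=5: revealed 1 new [(3,5)] -> total=1
Click 2 (6,4) count=0: revealed 6 new [(5,3) (5,4) (5,5) (6,3) (6,4) (6,5)] -> total=7
Click 3 (0,5) count=0: revealed 8 new [(0,3) (0,4) (0,5) (0,6) (1,3) (1,4) (1,5) (1,6)] -> total=15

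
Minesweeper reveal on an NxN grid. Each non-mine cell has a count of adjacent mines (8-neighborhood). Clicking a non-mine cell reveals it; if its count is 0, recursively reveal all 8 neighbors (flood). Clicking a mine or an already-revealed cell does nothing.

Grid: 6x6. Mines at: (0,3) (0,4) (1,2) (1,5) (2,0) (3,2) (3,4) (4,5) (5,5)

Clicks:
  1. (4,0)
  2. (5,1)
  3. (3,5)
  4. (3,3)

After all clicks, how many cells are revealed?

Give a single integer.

Click 1 (4,0) count=0: revealed 12 new [(3,0) (3,1) (4,0) (4,1) (4,2) (4,3) (4,4) (5,0) (5,1) (5,2) (5,3) (5,4)] -> total=12
Click 2 (5,1) count=0: revealed 0 new [(none)] -> total=12
Click 3 (3,5) count=2: revealed 1 new [(3,5)] -> total=13
Click 4 (3,3) count=2: revealed 1 new [(3,3)] -> total=14

Answer: 14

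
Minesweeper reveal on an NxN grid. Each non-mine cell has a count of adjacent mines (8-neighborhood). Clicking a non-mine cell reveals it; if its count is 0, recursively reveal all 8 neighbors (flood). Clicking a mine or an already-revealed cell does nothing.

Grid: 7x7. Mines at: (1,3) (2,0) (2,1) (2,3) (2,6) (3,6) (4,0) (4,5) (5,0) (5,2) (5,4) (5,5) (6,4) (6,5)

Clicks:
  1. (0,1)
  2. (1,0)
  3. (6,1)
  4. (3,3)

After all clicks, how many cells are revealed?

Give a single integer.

Answer: 8

Derivation:
Click 1 (0,1) count=0: revealed 6 new [(0,0) (0,1) (0,2) (1,0) (1,1) (1,2)] -> total=6
Click 2 (1,0) count=2: revealed 0 new [(none)] -> total=6
Click 3 (6,1) count=2: revealed 1 new [(6,1)] -> total=7
Click 4 (3,3) count=1: revealed 1 new [(3,3)] -> total=8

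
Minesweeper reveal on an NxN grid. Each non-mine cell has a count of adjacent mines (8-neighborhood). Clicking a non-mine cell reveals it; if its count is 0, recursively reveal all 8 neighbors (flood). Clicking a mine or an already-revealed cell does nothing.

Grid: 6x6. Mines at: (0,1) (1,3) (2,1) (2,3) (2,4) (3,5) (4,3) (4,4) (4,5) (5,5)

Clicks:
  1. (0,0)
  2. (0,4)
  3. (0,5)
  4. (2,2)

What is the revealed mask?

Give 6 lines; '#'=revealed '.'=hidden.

Answer: #...##
....##
..#...
......
......
......

Derivation:
Click 1 (0,0) count=1: revealed 1 new [(0,0)] -> total=1
Click 2 (0,4) count=1: revealed 1 new [(0,4)] -> total=2
Click 3 (0,5) count=0: revealed 3 new [(0,5) (1,4) (1,5)] -> total=5
Click 4 (2,2) count=3: revealed 1 new [(2,2)] -> total=6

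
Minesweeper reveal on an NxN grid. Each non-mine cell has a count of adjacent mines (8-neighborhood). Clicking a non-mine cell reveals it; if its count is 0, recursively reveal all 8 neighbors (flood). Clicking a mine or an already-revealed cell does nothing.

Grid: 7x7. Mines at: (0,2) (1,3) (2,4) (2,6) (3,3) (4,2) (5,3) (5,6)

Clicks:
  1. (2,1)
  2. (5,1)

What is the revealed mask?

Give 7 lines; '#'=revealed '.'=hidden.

Click 1 (2,1) count=0: revealed 19 new [(0,0) (0,1) (1,0) (1,1) (1,2) (2,0) (2,1) (2,2) (3,0) (3,1) (3,2) (4,0) (4,1) (5,0) (5,1) (5,2) (6,0) (6,1) (6,2)] -> total=19
Click 2 (5,1) count=1: revealed 0 new [(none)] -> total=19

Answer: ##.....
###....
###....
###....
##.....
###....
###....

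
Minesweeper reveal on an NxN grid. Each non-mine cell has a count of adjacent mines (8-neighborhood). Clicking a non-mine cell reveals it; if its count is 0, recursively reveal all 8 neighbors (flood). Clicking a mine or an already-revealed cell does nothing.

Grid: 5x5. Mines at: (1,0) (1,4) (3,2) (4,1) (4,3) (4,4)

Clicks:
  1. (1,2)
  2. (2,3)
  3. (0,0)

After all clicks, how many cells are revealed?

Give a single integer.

Answer: 10

Derivation:
Click 1 (1,2) count=0: revealed 9 new [(0,1) (0,2) (0,3) (1,1) (1,2) (1,3) (2,1) (2,2) (2,3)] -> total=9
Click 2 (2,3) count=2: revealed 0 new [(none)] -> total=9
Click 3 (0,0) count=1: revealed 1 new [(0,0)] -> total=10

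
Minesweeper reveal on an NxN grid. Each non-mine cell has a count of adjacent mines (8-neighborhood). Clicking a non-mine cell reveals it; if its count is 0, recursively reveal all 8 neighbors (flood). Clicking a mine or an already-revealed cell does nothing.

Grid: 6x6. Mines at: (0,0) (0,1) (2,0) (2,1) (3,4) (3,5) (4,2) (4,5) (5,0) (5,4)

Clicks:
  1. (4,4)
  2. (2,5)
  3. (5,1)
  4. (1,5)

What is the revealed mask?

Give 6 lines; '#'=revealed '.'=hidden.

Answer: ..####
..####
..####
......
....#.
.#....

Derivation:
Click 1 (4,4) count=4: revealed 1 new [(4,4)] -> total=1
Click 2 (2,5) count=2: revealed 1 new [(2,5)] -> total=2
Click 3 (5,1) count=2: revealed 1 new [(5,1)] -> total=3
Click 4 (1,5) count=0: revealed 11 new [(0,2) (0,3) (0,4) (0,5) (1,2) (1,3) (1,4) (1,5) (2,2) (2,3) (2,4)] -> total=14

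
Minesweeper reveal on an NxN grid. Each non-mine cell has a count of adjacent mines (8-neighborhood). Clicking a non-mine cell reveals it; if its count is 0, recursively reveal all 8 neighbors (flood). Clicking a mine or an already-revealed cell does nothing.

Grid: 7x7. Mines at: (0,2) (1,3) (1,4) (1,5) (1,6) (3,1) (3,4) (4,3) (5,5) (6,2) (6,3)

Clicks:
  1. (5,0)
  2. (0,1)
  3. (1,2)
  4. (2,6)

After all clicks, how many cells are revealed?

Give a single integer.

Click 1 (5,0) count=0: revealed 6 new [(4,0) (4,1) (5,0) (5,1) (6,0) (6,1)] -> total=6
Click 2 (0,1) count=1: revealed 1 new [(0,1)] -> total=7
Click 3 (1,2) count=2: revealed 1 new [(1,2)] -> total=8
Click 4 (2,6) count=2: revealed 1 new [(2,6)] -> total=9

Answer: 9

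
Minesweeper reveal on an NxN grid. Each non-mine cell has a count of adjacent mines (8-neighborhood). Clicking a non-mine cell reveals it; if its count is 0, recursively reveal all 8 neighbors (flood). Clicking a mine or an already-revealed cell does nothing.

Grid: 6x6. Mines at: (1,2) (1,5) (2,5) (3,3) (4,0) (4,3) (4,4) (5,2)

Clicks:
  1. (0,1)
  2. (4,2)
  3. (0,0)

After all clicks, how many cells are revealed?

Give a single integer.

Click 1 (0,1) count=1: revealed 1 new [(0,1)] -> total=1
Click 2 (4,2) count=3: revealed 1 new [(4,2)] -> total=2
Click 3 (0,0) count=0: revealed 7 new [(0,0) (1,0) (1,1) (2,0) (2,1) (3,0) (3,1)] -> total=9

Answer: 9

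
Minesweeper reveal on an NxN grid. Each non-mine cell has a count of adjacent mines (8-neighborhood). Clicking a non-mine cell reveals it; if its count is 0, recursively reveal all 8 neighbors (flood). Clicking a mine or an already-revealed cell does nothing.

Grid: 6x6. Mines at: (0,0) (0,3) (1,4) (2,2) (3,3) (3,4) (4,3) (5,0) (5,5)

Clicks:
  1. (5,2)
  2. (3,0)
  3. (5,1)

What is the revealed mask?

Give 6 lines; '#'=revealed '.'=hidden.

Click 1 (5,2) count=1: revealed 1 new [(5,2)] -> total=1
Click 2 (3,0) count=0: revealed 8 new [(1,0) (1,1) (2,0) (2,1) (3,0) (3,1) (4,0) (4,1)] -> total=9
Click 3 (5,1) count=1: revealed 1 new [(5,1)] -> total=10

Answer: ......
##....
##....
##....
##....
.##...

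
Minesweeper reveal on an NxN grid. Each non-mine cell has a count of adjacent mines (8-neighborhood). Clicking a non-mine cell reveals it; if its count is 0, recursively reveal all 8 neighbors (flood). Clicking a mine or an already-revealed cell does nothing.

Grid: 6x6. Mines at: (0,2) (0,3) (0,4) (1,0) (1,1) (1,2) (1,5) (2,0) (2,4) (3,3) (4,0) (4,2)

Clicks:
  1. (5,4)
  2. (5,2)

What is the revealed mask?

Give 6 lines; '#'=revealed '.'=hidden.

Click 1 (5,4) count=0: revealed 8 new [(3,4) (3,5) (4,3) (4,4) (4,5) (5,3) (5,4) (5,5)] -> total=8
Click 2 (5,2) count=1: revealed 1 new [(5,2)] -> total=9

Answer: ......
......
......
....##
...###
..####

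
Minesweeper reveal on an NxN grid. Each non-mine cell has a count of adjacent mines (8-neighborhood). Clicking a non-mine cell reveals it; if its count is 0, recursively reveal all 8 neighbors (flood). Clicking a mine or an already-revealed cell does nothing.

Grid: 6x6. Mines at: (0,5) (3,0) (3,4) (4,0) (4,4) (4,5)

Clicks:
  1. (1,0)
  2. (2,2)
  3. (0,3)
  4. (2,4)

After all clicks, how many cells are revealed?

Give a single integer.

Answer: 24

Derivation:
Click 1 (1,0) count=0: revealed 24 new [(0,0) (0,1) (0,2) (0,3) (0,4) (1,0) (1,1) (1,2) (1,3) (1,4) (2,0) (2,1) (2,2) (2,3) (2,4) (3,1) (3,2) (3,3) (4,1) (4,2) (4,3) (5,1) (5,2) (5,3)] -> total=24
Click 2 (2,2) count=0: revealed 0 new [(none)] -> total=24
Click 3 (0,3) count=0: revealed 0 new [(none)] -> total=24
Click 4 (2,4) count=1: revealed 0 new [(none)] -> total=24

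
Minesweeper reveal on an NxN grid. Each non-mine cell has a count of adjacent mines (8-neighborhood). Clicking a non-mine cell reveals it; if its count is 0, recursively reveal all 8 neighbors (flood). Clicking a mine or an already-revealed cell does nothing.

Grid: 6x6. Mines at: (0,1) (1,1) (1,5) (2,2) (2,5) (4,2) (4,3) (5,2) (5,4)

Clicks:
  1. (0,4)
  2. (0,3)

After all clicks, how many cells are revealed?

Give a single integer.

Click 1 (0,4) count=1: revealed 1 new [(0,4)] -> total=1
Click 2 (0,3) count=0: revealed 5 new [(0,2) (0,3) (1,2) (1,3) (1,4)] -> total=6

Answer: 6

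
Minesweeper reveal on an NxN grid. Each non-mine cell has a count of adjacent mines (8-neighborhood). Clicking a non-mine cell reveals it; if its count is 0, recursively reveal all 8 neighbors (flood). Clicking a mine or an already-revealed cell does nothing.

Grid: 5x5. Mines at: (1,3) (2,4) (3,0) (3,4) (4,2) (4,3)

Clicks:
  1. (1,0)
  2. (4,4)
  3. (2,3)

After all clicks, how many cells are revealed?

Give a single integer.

Click 1 (1,0) count=0: revealed 9 new [(0,0) (0,1) (0,2) (1,0) (1,1) (1,2) (2,0) (2,1) (2,2)] -> total=9
Click 2 (4,4) count=2: revealed 1 new [(4,4)] -> total=10
Click 3 (2,3) count=3: revealed 1 new [(2,3)] -> total=11

Answer: 11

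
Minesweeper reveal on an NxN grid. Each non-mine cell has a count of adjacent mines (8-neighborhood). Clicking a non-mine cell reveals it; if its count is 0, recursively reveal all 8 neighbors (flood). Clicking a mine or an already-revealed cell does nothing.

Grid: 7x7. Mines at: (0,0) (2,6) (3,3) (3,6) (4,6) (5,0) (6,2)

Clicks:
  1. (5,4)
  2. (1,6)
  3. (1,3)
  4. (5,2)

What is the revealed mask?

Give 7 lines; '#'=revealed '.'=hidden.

Click 1 (5,4) count=0: revealed 11 new [(4,3) (4,4) (4,5) (5,3) (5,4) (5,5) (5,6) (6,3) (6,4) (6,5) (6,6)] -> total=11
Click 2 (1,6) count=1: revealed 1 new [(1,6)] -> total=12
Click 3 (1,3) count=0: revealed 24 new [(0,1) (0,2) (0,3) (0,4) (0,5) (0,6) (1,0) (1,1) (1,2) (1,3) (1,4) (1,5) (2,0) (2,1) (2,2) (2,3) (2,4) (2,5) (3,0) (3,1) (3,2) (4,0) (4,1) (4,2)] -> total=36
Click 4 (5,2) count=1: revealed 1 new [(5,2)] -> total=37

Answer: .######
#######
######.
###....
######.
..#####
...####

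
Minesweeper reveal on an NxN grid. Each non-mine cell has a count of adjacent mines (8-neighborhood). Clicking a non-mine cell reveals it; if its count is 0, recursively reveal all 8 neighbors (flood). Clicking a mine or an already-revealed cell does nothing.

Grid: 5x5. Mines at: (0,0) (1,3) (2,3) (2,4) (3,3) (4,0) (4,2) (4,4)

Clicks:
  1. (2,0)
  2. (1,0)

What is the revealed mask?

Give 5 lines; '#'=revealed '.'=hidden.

Click 1 (2,0) count=0: revealed 9 new [(1,0) (1,1) (1,2) (2,0) (2,1) (2,2) (3,0) (3,1) (3,2)] -> total=9
Click 2 (1,0) count=1: revealed 0 new [(none)] -> total=9

Answer: .....
###..
###..
###..
.....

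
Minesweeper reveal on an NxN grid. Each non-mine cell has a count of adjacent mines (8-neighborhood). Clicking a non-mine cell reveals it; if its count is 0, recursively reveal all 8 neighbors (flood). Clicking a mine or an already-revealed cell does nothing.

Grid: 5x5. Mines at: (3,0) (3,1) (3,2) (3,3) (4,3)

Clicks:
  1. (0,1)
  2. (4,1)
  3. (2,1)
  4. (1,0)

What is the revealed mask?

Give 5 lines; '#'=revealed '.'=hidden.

Click 1 (0,1) count=0: revealed 15 new [(0,0) (0,1) (0,2) (0,3) (0,4) (1,0) (1,1) (1,2) (1,3) (1,4) (2,0) (2,1) (2,2) (2,3) (2,4)] -> total=15
Click 2 (4,1) count=3: revealed 1 new [(4,1)] -> total=16
Click 3 (2,1) count=3: revealed 0 new [(none)] -> total=16
Click 4 (1,0) count=0: revealed 0 new [(none)] -> total=16

Answer: #####
#####
#####
.....
.#...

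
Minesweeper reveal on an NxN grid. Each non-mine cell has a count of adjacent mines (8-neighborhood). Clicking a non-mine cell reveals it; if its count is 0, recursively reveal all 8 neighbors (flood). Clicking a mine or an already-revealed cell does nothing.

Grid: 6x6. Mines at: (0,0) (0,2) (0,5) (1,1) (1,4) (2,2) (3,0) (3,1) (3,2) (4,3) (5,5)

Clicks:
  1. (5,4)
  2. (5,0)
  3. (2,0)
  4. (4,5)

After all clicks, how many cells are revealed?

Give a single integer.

Click 1 (5,4) count=2: revealed 1 new [(5,4)] -> total=1
Click 2 (5,0) count=0: revealed 6 new [(4,0) (4,1) (4,2) (5,0) (5,1) (5,2)] -> total=7
Click 3 (2,0) count=3: revealed 1 new [(2,0)] -> total=8
Click 4 (4,5) count=1: revealed 1 new [(4,5)] -> total=9

Answer: 9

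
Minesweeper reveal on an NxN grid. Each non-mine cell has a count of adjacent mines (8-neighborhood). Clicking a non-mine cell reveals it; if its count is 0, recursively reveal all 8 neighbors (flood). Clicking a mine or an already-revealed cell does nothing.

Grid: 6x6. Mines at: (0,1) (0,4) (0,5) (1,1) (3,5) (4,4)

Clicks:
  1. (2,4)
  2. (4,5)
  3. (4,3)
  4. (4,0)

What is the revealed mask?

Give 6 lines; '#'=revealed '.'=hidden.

Answer: ......
..###.
#####.
#####.
####.#
####..

Derivation:
Click 1 (2,4) count=1: revealed 1 new [(2,4)] -> total=1
Click 2 (4,5) count=2: revealed 1 new [(4,5)] -> total=2
Click 3 (4,3) count=1: revealed 1 new [(4,3)] -> total=3
Click 4 (4,0) count=0: revealed 19 new [(1,2) (1,3) (1,4) (2,0) (2,1) (2,2) (2,3) (3,0) (3,1) (3,2) (3,3) (3,4) (4,0) (4,1) (4,2) (5,0) (5,1) (5,2) (5,3)] -> total=22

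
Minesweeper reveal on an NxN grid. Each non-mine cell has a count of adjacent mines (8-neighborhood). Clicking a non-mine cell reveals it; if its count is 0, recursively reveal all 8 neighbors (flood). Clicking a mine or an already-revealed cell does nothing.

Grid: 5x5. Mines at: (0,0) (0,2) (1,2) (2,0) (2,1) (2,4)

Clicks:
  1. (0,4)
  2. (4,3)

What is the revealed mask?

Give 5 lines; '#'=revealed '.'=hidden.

Answer: ...##
...##
.....
#####
#####

Derivation:
Click 1 (0,4) count=0: revealed 4 new [(0,3) (0,4) (1,3) (1,4)] -> total=4
Click 2 (4,3) count=0: revealed 10 new [(3,0) (3,1) (3,2) (3,3) (3,4) (4,0) (4,1) (4,2) (4,3) (4,4)] -> total=14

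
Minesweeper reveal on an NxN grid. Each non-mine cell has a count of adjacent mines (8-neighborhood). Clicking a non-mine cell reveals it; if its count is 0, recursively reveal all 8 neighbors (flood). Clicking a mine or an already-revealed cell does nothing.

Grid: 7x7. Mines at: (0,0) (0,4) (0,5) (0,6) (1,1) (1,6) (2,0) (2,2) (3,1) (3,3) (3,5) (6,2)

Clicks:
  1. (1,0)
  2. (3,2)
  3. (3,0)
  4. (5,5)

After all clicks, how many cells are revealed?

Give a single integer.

Click 1 (1,0) count=3: revealed 1 new [(1,0)] -> total=1
Click 2 (3,2) count=3: revealed 1 new [(3,2)] -> total=2
Click 3 (3,0) count=2: revealed 1 new [(3,0)] -> total=3
Click 4 (5,5) count=0: revealed 12 new [(4,3) (4,4) (4,5) (4,6) (5,3) (5,4) (5,5) (5,6) (6,3) (6,4) (6,5) (6,6)] -> total=15

Answer: 15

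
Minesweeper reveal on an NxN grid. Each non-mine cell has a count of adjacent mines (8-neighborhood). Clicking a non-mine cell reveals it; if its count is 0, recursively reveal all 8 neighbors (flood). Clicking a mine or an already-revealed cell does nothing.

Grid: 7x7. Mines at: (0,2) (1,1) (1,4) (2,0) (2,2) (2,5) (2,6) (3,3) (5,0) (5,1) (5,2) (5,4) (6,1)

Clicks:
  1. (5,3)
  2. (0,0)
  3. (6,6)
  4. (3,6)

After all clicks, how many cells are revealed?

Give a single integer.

Answer: 10

Derivation:
Click 1 (5,3) count=2: revealed 1 new [(5,3)] -> total=1
Click 2 (0,0) count=1: revealed 1 new [(0,0)] -> total=2
Click 3 (6,6) count=0: revealed 8 new [(3,5) (3,6) (4,5) (4,6) (5,5) (5,6) (6,5) (6,6)] -> total=10
Click 4 (3,6) count=2: revealed 0 new [(none)] -> total=10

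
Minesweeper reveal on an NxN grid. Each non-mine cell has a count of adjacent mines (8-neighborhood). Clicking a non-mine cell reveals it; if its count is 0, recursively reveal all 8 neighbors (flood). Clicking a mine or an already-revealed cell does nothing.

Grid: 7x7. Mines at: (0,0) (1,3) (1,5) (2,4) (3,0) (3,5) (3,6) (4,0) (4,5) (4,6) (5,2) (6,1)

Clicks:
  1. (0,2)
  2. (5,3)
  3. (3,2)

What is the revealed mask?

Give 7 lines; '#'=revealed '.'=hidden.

Click 1 (0,2) count=1: revealed 1 new [(0,2)] -> total=1
Click 2 (5,3) count=1: revealed 1 new [(5,3)] -> total=2
Click 3 (3,2) count=0: revealed 9 new [(2,1) (2,2) (2,3) (3,1) (3,2) (3,3) (4,1) (4,2) (4,3)] -> total=11

Answer: ..#....
.......
.###...
.###...
.###...
...#...
.......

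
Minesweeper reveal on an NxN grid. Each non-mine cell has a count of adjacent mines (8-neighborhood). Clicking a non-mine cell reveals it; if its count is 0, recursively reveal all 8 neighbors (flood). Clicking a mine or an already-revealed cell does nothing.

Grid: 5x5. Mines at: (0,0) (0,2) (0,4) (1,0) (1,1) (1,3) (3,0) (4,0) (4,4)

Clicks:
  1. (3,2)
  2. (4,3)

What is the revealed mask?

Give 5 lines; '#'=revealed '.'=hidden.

Click 1 (3,2) count=0: revealed 9 new [(2,1) (2,2) (2,3) (3,1) (3,2) (3,3) (4,1) (4,2) (4,3)] -> total=9
Click 2 (4,3) count=1: revealed 0 new [(none)] -> total=9

Answer: .....
.....
.###.
.###.
.###.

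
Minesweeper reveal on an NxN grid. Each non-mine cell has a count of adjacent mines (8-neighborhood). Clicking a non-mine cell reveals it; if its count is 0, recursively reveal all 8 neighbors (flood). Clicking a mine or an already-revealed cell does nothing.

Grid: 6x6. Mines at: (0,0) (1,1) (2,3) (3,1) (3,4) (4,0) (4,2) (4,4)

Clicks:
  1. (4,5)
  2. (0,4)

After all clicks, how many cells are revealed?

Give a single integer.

Answer: 11

Derivation:
Click 1 (4,5) count=2: revealed 1 new [(4,5)] -> total=1
Click 2 (0,4) count=0: revealed 10 new [(0,2) (0,3) (0,4) (0,5) (1,2) (1,3) (1,4) (1,5) (2,4) (2,5)] -> total=11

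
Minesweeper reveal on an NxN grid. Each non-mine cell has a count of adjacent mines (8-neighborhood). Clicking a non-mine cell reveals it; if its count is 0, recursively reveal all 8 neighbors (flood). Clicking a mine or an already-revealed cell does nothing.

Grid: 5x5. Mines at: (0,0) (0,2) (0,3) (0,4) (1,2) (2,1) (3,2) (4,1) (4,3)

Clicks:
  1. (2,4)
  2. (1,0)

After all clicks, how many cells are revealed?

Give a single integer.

Answer: 7

Derivation:
Click 1 (2,4) count=0: revealed 6 new [(1,3) (1,4) (2,3) (2,4) (3,3) (3,4)] -> total=6
Click 2 (1,0) count=2: revealed 1 new [(1,0)] -> total=7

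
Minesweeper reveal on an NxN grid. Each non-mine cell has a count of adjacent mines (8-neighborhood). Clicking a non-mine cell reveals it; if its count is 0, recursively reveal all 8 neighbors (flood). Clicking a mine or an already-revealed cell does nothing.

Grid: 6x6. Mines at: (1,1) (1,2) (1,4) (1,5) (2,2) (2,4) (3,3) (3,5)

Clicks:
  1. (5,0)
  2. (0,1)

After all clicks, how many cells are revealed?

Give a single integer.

Click 1 (5,0) count=0: revealed 17 new [(2,0) (2,1) (3,0) (3,1) (3,2) (4,0) (4,1) (4,2) (4,3) (4,4) (4,5) (5,0) (5,1) (5,2) (5,3) (5,4) (5,5)] -> total=17
Click 2 (0,1) count=2: revealed 1 new [(0,1)] -> total=18

Answer: 18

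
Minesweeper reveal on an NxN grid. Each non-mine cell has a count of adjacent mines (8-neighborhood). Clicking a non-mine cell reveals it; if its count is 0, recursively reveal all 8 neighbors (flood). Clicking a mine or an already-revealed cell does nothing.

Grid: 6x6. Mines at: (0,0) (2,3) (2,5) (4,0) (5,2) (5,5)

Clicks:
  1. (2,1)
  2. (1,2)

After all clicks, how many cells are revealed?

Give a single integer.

Answer: 9

Derivation:
Click 1 (2,1) count=0: revealed 9 new [(1,0) (1,1) (1,2) (2,0) (2,1) (2,2) (3,0) (3,1) (3,2)] -> total=9
Click 2 (1,2) count=1: revealed 0 new [(none)] -> total=9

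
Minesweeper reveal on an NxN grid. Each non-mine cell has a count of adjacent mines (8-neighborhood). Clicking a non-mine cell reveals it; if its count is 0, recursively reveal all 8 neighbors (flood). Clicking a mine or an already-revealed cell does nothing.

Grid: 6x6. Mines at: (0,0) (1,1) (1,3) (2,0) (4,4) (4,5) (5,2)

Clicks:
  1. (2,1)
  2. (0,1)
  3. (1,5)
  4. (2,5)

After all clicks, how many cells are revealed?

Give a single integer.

Click 1 (2,1) count=2: revealed 1 new [(2,1)] -> total=1
Click 2 (0,1) count=2: revealed 1 new [(0,1)] -> total=2
Click 3 (1,5) count=0: revealed 8 new [(0,4) (0,5) (1,4) (1,5) (2,4) (2,5) (3,4) (3,5)] -> total=10
Click 4 (2,5) count=0: revealed 0 new [(none)] -> total=10

Answer: 10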